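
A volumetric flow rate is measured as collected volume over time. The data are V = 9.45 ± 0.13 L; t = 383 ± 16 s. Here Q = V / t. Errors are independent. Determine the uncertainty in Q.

0.00109 L/s

Since Q is a product/quotient, work with relative uncertainties:
  (1·δV/V)² = (1×0.0138)² = 0.000189;  (-1·δt/t)² = (-1×0.0418)² = 0.00175
δQ/Q = √(0.00193) = 0.0440
Q = 0.0247 L/s, so δQ = 0.0440 × 0.0247 = 0.00109 L/s.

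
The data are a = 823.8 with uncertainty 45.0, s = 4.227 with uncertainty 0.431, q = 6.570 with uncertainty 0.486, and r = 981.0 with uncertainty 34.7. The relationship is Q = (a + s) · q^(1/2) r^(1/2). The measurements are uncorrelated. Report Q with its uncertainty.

66480 ± 4530

Let u = a + s = 828.0. δu = √(δa² + δs²) = √(2020 + 0.186) = 45.0, so δu/u = 0.0543.
Q is then a monomial in u, q, r:
δQ/Q = √((δu/u)² + (½·δq/q)² + (½·δr/r)²) = √(0.00295 + 0.00137 + 0.000313) = 0.0681
Q = 66480, so δQ = 0.0681 × 66480 = 4530.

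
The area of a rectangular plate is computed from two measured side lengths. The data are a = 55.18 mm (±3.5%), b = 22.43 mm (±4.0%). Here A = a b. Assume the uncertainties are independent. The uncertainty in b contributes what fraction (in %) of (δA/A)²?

(δA/A)² = (1·δa/a)² + (1·δb/b)²
  a term: (1×0.0350)² = 0.00123
  b term: (1×0.0400)² = 0.00160
Total = 0.00283. Share from b = 0.00160/0.00283 = 0.566.

56.6%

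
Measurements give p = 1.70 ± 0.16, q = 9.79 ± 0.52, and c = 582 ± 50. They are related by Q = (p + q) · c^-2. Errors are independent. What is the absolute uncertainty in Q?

Let u = p + q = 11.5. δu = √(δp² + δq²) = √(0.0256 + 0.270) = 0.544, so δu/u = 0.0474.
Q is then a monomial in u, c:
δQ/Q = √((δu/u)² + (-2·δc/c)²) = √(0.00224 + 0.0295) = 0.178
Q = 3.39e-05, so δQ = 0.178 × 3.39e-05 = 6.05e-06.

6.05e-06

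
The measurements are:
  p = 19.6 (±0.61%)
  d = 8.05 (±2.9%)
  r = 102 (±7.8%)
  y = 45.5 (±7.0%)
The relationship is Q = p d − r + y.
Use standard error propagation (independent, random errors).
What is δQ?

Let w = p·d = 158. δw/w = √((1·δp/p)² + (1·δd/d)²) = √(3.72e-05 + 0.000841) = 0.0296, so δw = 4.68.
Q = w − r + y: δQ = √(δw² + δr² + δy²) = √(21.9 + 63.3 + 10.1) = 9.76

9.76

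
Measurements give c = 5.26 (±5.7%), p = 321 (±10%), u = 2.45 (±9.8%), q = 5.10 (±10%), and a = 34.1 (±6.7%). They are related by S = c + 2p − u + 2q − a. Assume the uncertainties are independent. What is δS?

S is a linear combination, so absolute uncertainties add in quadrature:
  (δc)² = 0.0899;  (2·δp)² = 4120;  (δu)² = 0.0576;  (2·δq)² = 1.04;  (δa)² = 5.22
δS = √(4130) = 64.2

64.2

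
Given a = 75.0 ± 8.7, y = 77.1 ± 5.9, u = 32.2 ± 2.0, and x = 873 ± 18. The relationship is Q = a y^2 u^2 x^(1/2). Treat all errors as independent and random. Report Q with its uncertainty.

(1.37 ± 0.313) × 10^10

Q is a product of powers, so relative uncertainties combine in quadrature:
  (1·δa/a)² = (1×0.116)² = 0.0135;  (2·δy/y)² = (2×0.0765)² = 0.0234;  (2·δu/u)² = (2×0.0621)² = 0.0154;  (½·δx/x)² = (0.5×0.0206)² = 0.000106
δQ/Q = √(0.0524) = 0.229
Q = 1.37e+10, so δQ = 0.229 × 1.37e+10 = 3.13e+09.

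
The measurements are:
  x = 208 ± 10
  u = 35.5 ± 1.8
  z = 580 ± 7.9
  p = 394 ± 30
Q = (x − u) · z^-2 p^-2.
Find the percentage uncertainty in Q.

16.6%

Let w = x − u = 172. δw = √(δx² + δu²) = √(100 + 3.24) = 10.2, so δw/w = 0.0589.
Q is then a monomial in w, z, p:
δQ/Q = √((δw/w)² + (-2·δz/z)² + (-2·δp/p)²) = √(0.00347 + 0.000742 + 0.0232) = 0.166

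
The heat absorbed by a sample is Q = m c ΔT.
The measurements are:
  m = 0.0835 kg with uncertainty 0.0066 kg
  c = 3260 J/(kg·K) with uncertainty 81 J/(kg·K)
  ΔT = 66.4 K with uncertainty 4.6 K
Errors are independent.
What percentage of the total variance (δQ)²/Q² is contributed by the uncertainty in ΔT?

(δQ/Q)² = (1·δm/m)² + (1·δc/c)² + (1·δΔT/ΔT)²
  m term: (1×0.0790)² = 0.00625
  c term: (1×0.0248)² = 0.000617
  ΔT term: (1×0.0693)² = 0.00480
Total = 0.0117. Share from ΔT = 0.00480/0.0117 = 0.411.

41.1%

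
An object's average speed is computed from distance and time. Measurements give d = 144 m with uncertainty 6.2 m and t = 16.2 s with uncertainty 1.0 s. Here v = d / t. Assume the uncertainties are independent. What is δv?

Products/powers → add relative errors in quadrature, weighted by exponent:
  (1·δd/d)² = (1×0.0431)² = 0.00185;  (-1·δt/t)² = (-1×0.0617)² = 0.00381
δv/v = √(0.00566) = 0.0753
v = 8.89 m/s, so δv = 0.0753 × 8.89 = 0.669 m/s.

0.669 m/s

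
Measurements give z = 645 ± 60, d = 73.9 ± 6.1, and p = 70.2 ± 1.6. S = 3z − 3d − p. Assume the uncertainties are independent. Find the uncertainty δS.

S is a linear combination, so absolute uncertainties add in quadrature:
  (3·δz)² = 32400;  (3·δd)² = 335;  (δp)² = 2.56
δS = √(32700) = 181

181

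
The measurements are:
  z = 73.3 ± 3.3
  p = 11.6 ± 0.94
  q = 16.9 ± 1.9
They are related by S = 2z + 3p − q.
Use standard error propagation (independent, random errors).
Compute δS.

Each term contributes (cᵢ δxᵢ)² to (δS)²:
  (2·δz)² = 43.6;  (3·δp)² = 7.95;  (δq)² = 3.61
δS = √(55.1) = 7.42

7.42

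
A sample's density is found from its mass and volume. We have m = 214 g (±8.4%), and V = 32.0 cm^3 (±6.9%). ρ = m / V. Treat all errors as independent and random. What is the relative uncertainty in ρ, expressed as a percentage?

10.9%

Relative error in a monomial: (δρ/ρ)² = Σ (nᵢ · δxᵢ/xᵢ)².
  (1·δm/m)² = (1×0.0840)² = 0.00706;  (-1·δV/V)² = (-1×0.0690)² = 0.00476
δρ/ρ = √(0.0118) = 0.109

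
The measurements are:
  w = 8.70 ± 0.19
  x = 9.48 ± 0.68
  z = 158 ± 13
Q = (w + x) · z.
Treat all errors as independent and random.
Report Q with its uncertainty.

2870 ± 261

Let u = w + x = 18.2. δu = √(δw² + δx²) = √(0.0361 + 0.462) = 0.706, so δu/u = 0.0388.
Q is then a monomial in u, z:
δQ/Q = √((δu/u)² + (1·δz/z)²) = √(0.00151 + 0.00677) = 0.0910
Q = 2870, so δQ = 0.0910 × 2870 = 261.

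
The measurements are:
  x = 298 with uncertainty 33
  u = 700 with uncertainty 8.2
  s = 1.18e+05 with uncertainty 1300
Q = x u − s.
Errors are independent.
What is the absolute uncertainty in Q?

Let p = x·u = 2.09e+05. δp/p = √((1·δx/x)² + (1·δu/u)²) = √(0.0123 + 0.000137) = 0.111, so δp = 23200.
Q = p − s: δQ = √(δp² + δs²) = √(5.4e+08 + 1.69e+06) = 23300

23300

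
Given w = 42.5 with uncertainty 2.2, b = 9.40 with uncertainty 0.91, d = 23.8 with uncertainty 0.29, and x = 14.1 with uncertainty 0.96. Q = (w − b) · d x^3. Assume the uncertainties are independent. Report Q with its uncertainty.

Let u = w − b = 33.1. δu = √(δw² + δb²) = √(4.84 + 0.828) = 2.38, so δu/u = 0.0719.
Q is then a monomial in u, d, x:
δQ/Q = √((δu/u)² + (1·δd/d)² + (3·δx/x)²) = √(0.00517 + 0.000148 + 0.0417) = 0.217
Q = 2.21e+06, so δQ = 0.217 × 2.21e+06 = 4.79e+05.

(2.21 ± 0.479) × 10^6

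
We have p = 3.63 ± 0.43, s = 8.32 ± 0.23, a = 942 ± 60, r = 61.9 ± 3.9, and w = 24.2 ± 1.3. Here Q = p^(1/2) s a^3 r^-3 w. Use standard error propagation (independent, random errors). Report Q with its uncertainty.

(1.35 ± 0.381) × 10^6

Products/powers → add relative errors in quadrature, weighted by exponent:
  (½·δp/p)² = (0.5×0.118)² = 0.00351;  (1·δs/s)² = (1×0.0276)² = 0.000764;  (3·δa/a)² = (3×0.0637)² = 0.0365;  (-3·δr/r)² = (-3×0.0630)² = 0.0357;  (1·δw/w)² = (1×0.0537)² = 0.00289
δQ/Q = √(0.0794) = 0.282
Q = 1.35e+06, so δQ = 0.282 × 1.35e+06 = 3.81e+05.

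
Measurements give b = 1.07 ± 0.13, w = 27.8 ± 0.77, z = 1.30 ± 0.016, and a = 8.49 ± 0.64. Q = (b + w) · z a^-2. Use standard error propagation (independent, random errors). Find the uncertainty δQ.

0.0800

Let u = b + w = 28.9. δu = √(δb² + δw²) = √(0.0169 + 0.593) = 0.781, so δu/u = 0.0270.
Q is then a monomial in u, z, a:
δQ/Q = √((δu/u)² + (1·δz/z)² + (-2·δa/a)²) = √(0.000732 + 0.000151 + 0.0227) = 0.154
Q = 0.521, so δQ = 0.154 × 0.521 = 0.0800.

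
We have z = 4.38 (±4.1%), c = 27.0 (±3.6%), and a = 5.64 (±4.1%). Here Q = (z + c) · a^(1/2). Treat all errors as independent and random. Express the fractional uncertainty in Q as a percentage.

Let u = z + c = 31.4. δu = √(δz² + δc²) = √(0.0322 + 0.945) = 0.988, so δu/u = 0.0315.
Q is then a monomial in u, a:
δQ/Q = √((δu/u)² + (½·δa/a)²) = √(0.000992 + 0.000420) = 0.0376

3.76%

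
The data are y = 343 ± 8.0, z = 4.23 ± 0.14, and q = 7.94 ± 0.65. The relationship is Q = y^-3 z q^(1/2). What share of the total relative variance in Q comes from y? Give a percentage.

(δQ/Q)² = (-3·δy/y)² + (1·δz/z)² + (½·δq/q)²
  y term: (-3×0.0233)² = 0.00490
  z term: (1×0.0331)² = 0.00110
  q term: (0.5×0.0819)² = 0.00168
Total = 0.00767. Share from y = 0.00490/0.00767 = 0.639.

63.9%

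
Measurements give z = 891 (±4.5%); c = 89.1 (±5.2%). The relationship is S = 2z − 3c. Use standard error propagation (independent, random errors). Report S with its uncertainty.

1510 ± 81.4

Each term contributes (cᵢ δxᵢ)² to (δS)²:
  (2·δz)² = 6430;  (3·δc)² = 193
δS = √(6620) = 81.4
S = 1510.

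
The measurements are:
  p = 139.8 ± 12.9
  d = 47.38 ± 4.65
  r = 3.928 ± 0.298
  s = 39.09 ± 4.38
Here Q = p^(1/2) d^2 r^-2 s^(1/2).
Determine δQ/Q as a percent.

25.8%

Relative error in a monomial: (δQ/Q)² = Σ (nᵢ · δxᵢ/xᵢ)².
  (½·δp/p)² = (0.5×0.0923)² = 0.00213;  (2·δd/d)² = (2×0.0981)² = 0.0385;  (-2·δr/r)² = (-2×0.0759)² = 0.0230;  (½·δs/s)² = (0.5×0.112)² = 0.00314
δQ/Q = √(0.0668) = 0.258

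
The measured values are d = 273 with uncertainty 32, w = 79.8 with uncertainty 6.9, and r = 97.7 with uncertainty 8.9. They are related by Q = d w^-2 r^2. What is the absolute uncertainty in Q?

Each factor contributes (exponent × relative error)² to (δQ/Q)²:
  (1·δd/d)² = (1×0.117)² = 0.0137;  (-2·δw/w)² = (-2×0.0865)² = 0.0299;  (2·δr/r)² = (2×0.0911)² = 0.0332
δQ/Q = √(0.0768) = 0.277
Q = 409, so δQ = 0.277 × 409 = 113.

113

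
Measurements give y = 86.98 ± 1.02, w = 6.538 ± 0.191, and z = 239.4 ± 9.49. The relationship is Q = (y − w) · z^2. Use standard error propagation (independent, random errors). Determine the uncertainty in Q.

Let u = y − w = 80.44. δu = √(δy² + δw²) = √(1.04 + 0.0365) = 1.04, so δu/u = 0.0129.
Q is then a monomial in u, z:
δQ/Q = √((δu/u)² + (2·δz/z)²) = √(0.000166 + 0.00629) = 0.0803
Q = 4.61e+06, so δQ = 0.0803 × 4.61e+06 = 3.7e+05.

3.7e+05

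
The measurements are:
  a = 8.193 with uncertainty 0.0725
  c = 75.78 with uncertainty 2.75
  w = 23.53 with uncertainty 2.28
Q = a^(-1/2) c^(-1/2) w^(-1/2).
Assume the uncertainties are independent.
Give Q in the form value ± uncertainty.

Q is a product of powers, so relative uncertainties combine in quadrature:
  (−½·δa/a)² = (-0.5×0.00885)² = 1.96e-05;  (−½·δc/c)² = (-0.5×0.0363)² = 0.000329;  (−½·δw/w)² = (-0.5×0.0969)² = 0.00235
δQ/Q = √(0.00270) = 0.0519
Q = 0.008274, so δQ = 0.0519 × 0.008274 = 0.000430.

0.008274 ± 0.000430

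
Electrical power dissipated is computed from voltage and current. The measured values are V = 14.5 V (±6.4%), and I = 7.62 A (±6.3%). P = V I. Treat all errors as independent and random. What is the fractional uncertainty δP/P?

0.0898

Relative error in a monomial: (δP/P)² = Σ (nᵢ · δxᵢ/xᵢ)².
  (1·δV/V)² = (1×0.0640)² = 0.00410;  (1·δI/I)² = (1×0.0630)² = 0.00397
δP/P = √(0.00806) = 0.0898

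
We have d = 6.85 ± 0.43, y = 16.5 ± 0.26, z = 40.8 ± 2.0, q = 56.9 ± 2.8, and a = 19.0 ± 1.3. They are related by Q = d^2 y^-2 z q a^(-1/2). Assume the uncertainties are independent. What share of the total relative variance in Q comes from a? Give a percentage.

5.14%

(δQ/Q)² = (2·δd/d)² + (-2·δy/y)² + (1·δz/z)² + (1·δq/q)² + (−½·δa/a)²
  d term: (2×0.0628)² = 0.0158
  y term: (-2×0.0158)² = 0.000993
  z term: (1×0.0490)² = 0.00240
  q term: (1×0.0492)² = 0.00242
  a term: (-0.5×0.0684)² = 0.00117
Total = 0.0228. Share from a = 0.00117/0.0228 = 0.0514.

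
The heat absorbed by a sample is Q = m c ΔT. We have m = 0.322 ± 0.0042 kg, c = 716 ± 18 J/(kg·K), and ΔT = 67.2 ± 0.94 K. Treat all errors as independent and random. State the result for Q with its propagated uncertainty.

15500 ± 489 J

Each factor contributes (exponent × relative error)² to (δQ/Q)²:
  (1·δm/m)² = (1×0.0130)² = 0.000170;  (1·δc/c)² = (1×0.0251)² = 0.000632;  (1·δΔT/ΔT)² = (1×0.0140)² = 0.000196
δQ/Q = √(0.000998) = 0.0316
Q = 15500 J, so δQ = 0.0316 × 15500 = 489 J.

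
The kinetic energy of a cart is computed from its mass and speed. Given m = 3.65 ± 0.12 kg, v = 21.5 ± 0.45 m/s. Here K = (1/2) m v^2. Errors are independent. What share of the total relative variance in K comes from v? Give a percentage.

(δK/K)² = (1·δm/m)² + (2·δv/v)²
  m term: (1×0.0329)² = 0.00108
  v term: (2×0.0209)² = 0.00175
Total = 0.00283. Share from v = 0.00175/0.00283 = 0.618.

61.8%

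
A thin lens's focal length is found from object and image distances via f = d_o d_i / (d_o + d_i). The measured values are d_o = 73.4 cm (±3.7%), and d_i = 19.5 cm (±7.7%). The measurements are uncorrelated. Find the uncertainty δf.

∂f/∂d_o = (d_i/(d_o+d_i))² = 0.0441;  ∂f/∂d_i = (d_o/(d_o+d_i))² = 0.624
δf = √((∂f/∂d_o · δd_o)² + (∂f/∂d_i · δd_i)²) = √(0.0143 + 0.879) = 0.945 cm

0.945 cm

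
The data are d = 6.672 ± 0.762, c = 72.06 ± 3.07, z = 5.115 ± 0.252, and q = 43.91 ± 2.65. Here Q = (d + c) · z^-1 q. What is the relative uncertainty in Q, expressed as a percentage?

Let u = d + c = 78.73. δu = √(δd² + δc²) = √(0.581 + 9.42) = 3.16, so δu/u = 0.0402.
Q is then a monomial in u, z, q:
δQ/Q = √((δu/u)² + (-1·δz/z)² + (1·δq/q)²) = √(0.00161 + 0.00243 + 0.00364) = 0.0877

8.77%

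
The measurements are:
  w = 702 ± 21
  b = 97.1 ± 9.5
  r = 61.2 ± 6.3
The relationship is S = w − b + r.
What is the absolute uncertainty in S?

For a sum/difference, combine absolute errors in quadrature:
  (δw)² = 441;  (δb)² = 90.2;  (δr)² = 39.7
δS = √(571) = 23.9

23.9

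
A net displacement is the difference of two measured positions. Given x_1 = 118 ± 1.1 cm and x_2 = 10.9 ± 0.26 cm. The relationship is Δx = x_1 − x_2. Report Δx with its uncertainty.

Sums and differences: (δΔx)² = Σ (cᵢ δxᵢ)².
  (δx_1)² = 1.21;  (δx_2)² = 0.0676
δΔx = √(1.28) = 1.13 cm
Δx = 107 cm.

107 ± 1.13 cm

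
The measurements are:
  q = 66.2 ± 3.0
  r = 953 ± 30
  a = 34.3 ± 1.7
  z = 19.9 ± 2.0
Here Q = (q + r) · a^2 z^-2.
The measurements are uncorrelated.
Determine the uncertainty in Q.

Let u = q + r = 1020. δu = √(δq² + δr²) = √(9.00 + 900) = 30.1, so δu/u = 0.0296.
Q is then a monomial in u, a, z:
δQ/Q = √((δu/u)² + (2·δa/a)² + (-2·δz/z)²) = √(0.000875 + 0.00983 + 0.0404) = 0.226
Q = 3030, so δQ = 0.226 × 3030 = 684.

684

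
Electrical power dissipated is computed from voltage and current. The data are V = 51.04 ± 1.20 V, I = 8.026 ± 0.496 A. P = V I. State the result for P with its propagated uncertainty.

409.6 ± 27.1 W

For a monomial P ∝ V, I, fractional errors add in quadrature:
  (1·δV/V)² = (1×0.0235)² = 0.000553;  (1·δI/I)² = (1×0.0618)² = 0.00382
δP/P = √(0.00437) = 0.0661
P = 409.6 W, so δP = 0.0661 × 409.6 = 27.1 W.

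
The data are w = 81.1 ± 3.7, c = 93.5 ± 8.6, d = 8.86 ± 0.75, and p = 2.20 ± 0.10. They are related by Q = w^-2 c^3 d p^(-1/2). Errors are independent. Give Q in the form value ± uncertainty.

Relative error in a monomial: (δQ/Q)² = Σ (nᵢ · δxᵢ/xᵢ)².
  (-2·δw/w)² = (-2×0.0456)² = 0.00833;  (3·δc/c)² = (3×0.0920)² = 0.0761;  (1·δd/d)² = (1×0.0847)² = 0.00717;  (−½·δp/p)² = (-0.5×0.0455)² = 0.000517
δQ/Q = √(0.0921) = 0.304
Q = 742, so δQ = 0.304 × 742 = 225.

742 ± 225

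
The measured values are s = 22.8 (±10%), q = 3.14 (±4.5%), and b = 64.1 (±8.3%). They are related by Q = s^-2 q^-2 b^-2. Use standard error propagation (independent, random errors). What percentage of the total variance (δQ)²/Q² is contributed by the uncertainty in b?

36.4%

(δQ/Q)² = (-2·δs/s)² + (-2·δq/q)² + (-2·δb/b)²
  s term: (-2×0.100)² = 0.0400
  q term: (-2×0.0450)² = 0.00810
  b term: (-2×0.0830)² = 0.0276
Total = 0.0757. Share from b = 0.0276/0.0757 = 0.364.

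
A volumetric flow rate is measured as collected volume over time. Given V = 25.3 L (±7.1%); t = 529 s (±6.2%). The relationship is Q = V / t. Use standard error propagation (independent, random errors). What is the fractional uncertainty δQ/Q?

0.0943

Relative error in a monomial: (δQ/Q)² = Σ (nᵢ · δxᵢ/xᵢ)².
  (1·δV/V)² = (1×0.0710)² = 0.00504;  (-1·δt/t)² = (-1×0.0620)² = 0.00384
δQ/Q = √(0.00889) = 0.0943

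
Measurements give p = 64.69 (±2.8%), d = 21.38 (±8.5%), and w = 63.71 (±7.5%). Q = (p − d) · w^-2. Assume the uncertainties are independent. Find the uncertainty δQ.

Let u = p − d = 43.31. δu = √(δp² + δd²) = √(3.28 + 3.30) = 2.57, so δu/u = 0.0592.
Q is then a monomial in u, w:
δQ/Q = √((δu/u)² + (-2·δw/w)²) = √(0.00351 + 0.0225) = 0.161
Q = 0.01067, so δQ = 0.161 × 0.01067 = 0.00172.

0.00172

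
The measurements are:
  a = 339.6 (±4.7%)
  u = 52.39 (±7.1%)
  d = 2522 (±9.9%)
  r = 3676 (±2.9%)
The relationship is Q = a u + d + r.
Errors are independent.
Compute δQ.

Let p = a·u = 17790. δp/p = √((1·δa/a)² + (1·δu/u)²) = √(0.00221 + 0.00504) = 0.0851, so δp = 1510.
Q = p + d + r: δQ = √(δp² + δd² + δr²) = √(2.29e+06 + 62300 + 11400) = 1540

1540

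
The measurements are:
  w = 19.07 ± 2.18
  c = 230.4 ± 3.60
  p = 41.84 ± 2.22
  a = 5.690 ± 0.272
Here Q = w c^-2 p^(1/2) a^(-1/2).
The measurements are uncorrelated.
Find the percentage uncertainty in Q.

12.4%

For a monomial Q ∝ w, c^-2, p^(1/2), a^(-1/2), fractional errors add in quadrature:
  (1·δw/w)² = (1×0.114)² = 0.0131;  (-2·δc/c)² = (-2×0.0156)² = 0.000977;  (½·δp/p)² = (0.5×0.0531)² = 0.000704;  (−½·δa/a)² = (-0.5×0.0478)² = 0.000571
δQ/Q = √(0.0153) = 0.124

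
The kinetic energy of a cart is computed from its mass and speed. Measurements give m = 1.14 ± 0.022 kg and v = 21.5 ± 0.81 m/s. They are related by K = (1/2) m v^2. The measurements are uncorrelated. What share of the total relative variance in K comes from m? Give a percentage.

6.16%

(δK/K)² = (1·δm/m)² + (2·δv/v)²
  m term: (1×0.0193)² = 0.000372
  v term: (2×0.0377)² = 0.00568
Total = 0.00605. Share from m = 0.000372/0.00605 = 0.0616.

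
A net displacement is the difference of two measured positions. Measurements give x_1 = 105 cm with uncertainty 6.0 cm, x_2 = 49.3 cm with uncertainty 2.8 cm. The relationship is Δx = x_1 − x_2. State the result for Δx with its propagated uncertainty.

55.7 ± 6.62 cm

Sums and differences: (δΔx)² = Σ (cᵢ δxᵢ)².
  (δx_1)² = 36.0;  (δx_2)² = 7.84
δΔx = √(43.8) = 6.62 cm
Δx = 55.7 cm.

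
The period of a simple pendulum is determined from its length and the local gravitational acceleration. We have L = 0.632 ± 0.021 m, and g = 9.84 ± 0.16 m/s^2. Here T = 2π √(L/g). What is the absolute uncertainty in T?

Relative error in a monomial: (δT/T)² = Σ (nᵢ · δxᵢ/xᵢ)².
  (½·δL/L)² = (0.5×0.0332)² = 0.000276;  (−½·δg/g)² = (-0.5×0.0163)² = 6.61e-05
δT/T = √(0.000342) = 0.0185
T = 1.59 s, so δT = 0.0185 × 1.59 = 0.0295 s.

0.0295 s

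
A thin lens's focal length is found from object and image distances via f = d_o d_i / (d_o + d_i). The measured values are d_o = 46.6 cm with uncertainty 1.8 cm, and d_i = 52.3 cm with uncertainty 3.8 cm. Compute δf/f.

∂f/∂d_o = (d_i/(d_o+d_i))² = 0.280;  ∂f/∂d_i = (d_o/(d_o+d_i))² = 0.222
δf = √((∂f/∂d_o · δd_o)² + (∂f/∂d_i · δd_i)²) = √(0.253 + 0.712) = 0.982 cm
f = 24.6 cm, so δf/f = 0.982/24.6 = 0.0399.

0.0399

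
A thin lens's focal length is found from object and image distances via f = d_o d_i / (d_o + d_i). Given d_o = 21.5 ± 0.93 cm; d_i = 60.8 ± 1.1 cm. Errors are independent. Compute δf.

0.513 cm

∂f/∂d_o = (d_i/(d_o+d_i))² = 0.546;  ∂f/∂d_i = (d_o/(d_o+d_i))² = 0.0682
δf = √((∂f/∂d_o · δd_o)² + (∂f/∂d_i · δd_i)²) = √(0.258 + 0.00564) = 0.513 cm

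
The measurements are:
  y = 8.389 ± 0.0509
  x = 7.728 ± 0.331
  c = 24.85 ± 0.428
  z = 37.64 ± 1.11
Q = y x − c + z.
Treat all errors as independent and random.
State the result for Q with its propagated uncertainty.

77.62 ± 3.05

Let p = y·x = 64.83. δp/p = √((1·δy/y)² + (1·δx/x)²) = √(3.68e-05 + 0.00183) = 0.0433, so δp = 2.80.
Q = p − c + z: δQ = √(δp² + δc² + δz²) = √(7.87 + 0.183 + 1.23) = 3.05
Q = 77.62.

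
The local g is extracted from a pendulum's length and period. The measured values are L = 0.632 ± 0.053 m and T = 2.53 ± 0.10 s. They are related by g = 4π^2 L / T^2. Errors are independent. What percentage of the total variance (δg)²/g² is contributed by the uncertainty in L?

(δg/g)² = (1·δL/L)² + (-2·δT/T)²
  L term: (1×0.0839)² = 0.00703
  T term: (-2×0.0395)² = 0.00625
Total = 0.0133. Share from L = 0.00703/0.0133 = 0.529.

52.9%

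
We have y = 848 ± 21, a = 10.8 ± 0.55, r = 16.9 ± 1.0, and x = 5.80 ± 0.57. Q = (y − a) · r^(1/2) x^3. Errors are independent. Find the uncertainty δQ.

2e+05

Let u = y − a = 837. δu = √(δy² + δa²) = √(441 + 0.303) = 21.0, so δu/u = 0.0251.
Q is then a monomial in u, r, x:
δQ/Q = √((δu/u)² + (½·δr/r)² + (3·δx/x)²) = √(0.000630 + 0.000875 + 0.0869) = 0.297
Q = 6.72e+05, so δQ = 0.297 × 6.72e+05 = 2e+05.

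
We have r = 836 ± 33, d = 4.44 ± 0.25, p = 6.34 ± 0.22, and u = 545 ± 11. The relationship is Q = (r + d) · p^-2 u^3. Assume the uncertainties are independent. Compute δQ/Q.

0.100

Let w = r + d = 840. δw = √(δr² + δd²) = √(1090 + 0.0625) = 33.0, so δw/w = 0.0393.
Q is then a monomial in w, p, u:
δQ/Q = √((δw/w)² + (-2·δp/p)² + (3·δu/u)²) = √(0.00154 + 0.00482 + 0.00367) = 0.100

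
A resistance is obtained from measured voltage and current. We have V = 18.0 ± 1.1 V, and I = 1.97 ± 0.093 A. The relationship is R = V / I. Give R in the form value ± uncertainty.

9.14 ± 0.706 Ω

Relative error in a monomial: (δR/R)² = Σ (nᵢ · δxᵢ/xᵢ)².
  (1·δV/V)² = (1×0.0611)² = 0.00373;  (-1·δI/I)² = (-1×0.0472)² = 0.00223
δR/R = √(0.00596) = 0.0772
R = 9.14 Ω, so δR = 0.0772 × 9.14 = 0.706 Ω.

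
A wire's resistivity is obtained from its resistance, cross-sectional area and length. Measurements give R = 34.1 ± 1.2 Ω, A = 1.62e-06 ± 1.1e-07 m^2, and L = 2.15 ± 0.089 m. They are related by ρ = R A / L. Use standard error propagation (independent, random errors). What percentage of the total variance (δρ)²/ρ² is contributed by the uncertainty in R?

(δρ/ρ)² = (1·δR/R)² + (1·δA/A)² + (-1·δL/L)²
  R term: (1×0.0352)² = 0.00124
  A term: (1×0.0679)² = 0.00461
  L term: (-1×0.0414)² = 0.00171
Total = 0.00756. Share from R = 0.00124/0.00756 = 0.164.

16.4%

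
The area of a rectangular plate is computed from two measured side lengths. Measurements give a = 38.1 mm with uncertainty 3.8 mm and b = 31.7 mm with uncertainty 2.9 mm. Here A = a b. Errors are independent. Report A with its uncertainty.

A is a product of powers, so relative uncertainties combine in quadrature:
  (1·δa/a)² = (1×0.0997)² = 0.00995;  (1·δb/b)² = (1×0.0915)² = 0.00837
δA/A = √(0.0183) = 0.135
A = 1210 mm^2, so δA = 0.135 × 1210 = 163 mm^2.

1210 ± 163 mm^2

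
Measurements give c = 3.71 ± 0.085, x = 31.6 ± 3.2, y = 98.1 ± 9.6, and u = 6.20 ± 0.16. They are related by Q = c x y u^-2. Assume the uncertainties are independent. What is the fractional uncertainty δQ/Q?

Each factor contributes (exponent × relative error)² to (δQ/Q)²:
  (1·δc/c)² = (1×0.0229)² = 0.000525;  (1·δx/x)² = (1×0.101)² = 0.0103;  (1·δy/y)² = (1×0.0979)² = 0.00958;  (-2·δu/u)² = (-2×0.0258)² = 0.00266
δQ/Q = √(0.0230) = 0.152

0.152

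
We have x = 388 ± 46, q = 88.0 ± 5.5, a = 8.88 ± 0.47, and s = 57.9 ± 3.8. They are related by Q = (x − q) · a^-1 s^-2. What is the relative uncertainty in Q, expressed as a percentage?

Let u = x − q = 300. δu = √(δx² + δq²) = √(2120 + 30.2) = 46.3, so δu/u = 0.154.
Q is then a monomial in u, a, s:
δQ/Q = √((δu/u)² + (-1·δa/a)² + (-2·δs/s)²) = √(0.0238 + 0.00280 + 0.0172) = 0.209

20.9%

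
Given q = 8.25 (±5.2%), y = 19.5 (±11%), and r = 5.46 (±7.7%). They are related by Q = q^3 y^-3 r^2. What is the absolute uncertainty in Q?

0.894

For a monomial Q ∝ q^3, y^-3, r^2, fractional errors add in quadrature:
  (3·δq/q)² = (3×0.0520)² = 0.0243;  (-3·δy/y)² = (-3×0.110)² = 0.109;  (2·δr/r)² = (2×0.0770)² = 0.0237
δQ/Q = √(0.157) = 0.396
Q = 2.26, so δQ = 0.396 × 2.26 = 0.894.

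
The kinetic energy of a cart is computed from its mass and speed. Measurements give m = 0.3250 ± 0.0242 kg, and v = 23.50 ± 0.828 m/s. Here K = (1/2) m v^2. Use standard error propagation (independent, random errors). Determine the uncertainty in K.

9.20 J

For a monomial K ∝ m, v^2, fractional errors add in quadrature:
  (1·δm/m)² = (1×0.0745)² = 0.00554;  (2·δv/v)² = (2×0.0352)² = 0.00497
δK/K = √(0.0105) = 0.103
K = 89.74 J, so δK = 0.103 × 89.74 = 9.20 J.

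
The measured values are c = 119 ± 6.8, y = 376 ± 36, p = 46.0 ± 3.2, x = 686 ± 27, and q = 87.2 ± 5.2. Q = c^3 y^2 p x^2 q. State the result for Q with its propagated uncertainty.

(4.50 ± 1.28) × 10^20

Each factor contributes (exponent × relative error)² to (δQ/Q)²:
  (3·δc/c)² = (3×0.0571)² = 0.0294;  (2·δy/y)² = (2×0.0957)² = 0.0367;  (1·δp/p)² = (1×0.0696)² = 0.00484;  (2·δx/x)² = (2×0.0394)² = 0.00620;  (1·δq/q)² = (1×0.0596)² = 0.00356
δQ/Q = √(0.0806) = 0.284
Q = 4.5e+20, so δQ = 0.284 × 4.5e+20 = 1.28e+20.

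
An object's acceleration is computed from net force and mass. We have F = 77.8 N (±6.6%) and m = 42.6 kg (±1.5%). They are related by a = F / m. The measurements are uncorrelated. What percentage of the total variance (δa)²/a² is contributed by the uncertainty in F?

95.1%

(δa/a)² = (1·δF/F)² + (-1·δm/m)²
  F term: (1×0.0660)² = 0.00436
  m term: (-1×0.0150)² = 0.000225
Total = 0.00458. Share from F = 0.00436/0.00458 = 0.951.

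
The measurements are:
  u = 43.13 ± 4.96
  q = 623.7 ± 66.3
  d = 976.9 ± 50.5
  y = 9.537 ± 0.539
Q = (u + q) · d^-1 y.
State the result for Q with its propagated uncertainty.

Let w = u + q = 666.8. δw = √(δu² + δq²) = √(24.6 + 4400) = 66.5, so δw/w = 0.0997.
Q is then a monomial in w, d, y:
δQ/Q = √((δw/w)² + (-1·δd/d)² + (1·δy/y)²) = √(0.00994 + 0.00267 + 0.00319) = 0.126
Q = 6.510, so δQ = 0.126 × 6.510 = 0.818.

6.510 ± 0.818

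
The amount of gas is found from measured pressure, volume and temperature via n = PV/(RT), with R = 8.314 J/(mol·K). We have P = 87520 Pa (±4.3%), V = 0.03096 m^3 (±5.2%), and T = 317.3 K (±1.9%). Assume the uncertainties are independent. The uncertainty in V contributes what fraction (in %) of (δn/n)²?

(δn/n)² = (1·δP/P)² + (1·δV/V)² + (-1·δT/T)²
  P term: (1×0.0430)² = 0.00185
  V term: (1×0.0520)² = 0.00270
  T term: (-1×0.0190)² = 0.000361
Total = 0.00491. Share from V = 0.00270/0.00491 = 0.550.

55.0%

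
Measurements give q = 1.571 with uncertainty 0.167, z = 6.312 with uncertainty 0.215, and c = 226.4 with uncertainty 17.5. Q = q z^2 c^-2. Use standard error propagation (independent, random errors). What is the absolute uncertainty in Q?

0.000244

Relative error in a monomial: (δQ/Q)² = Σ (nᵢ · δxᵢ/xᵢ)².
  (1·δq/q)² = (1×0.106)² = 0.0113;  (2·δz/z)² = (2×0.0341)² = 0.00464;  (-2·δc/c)² = (-2×0.0773)² = 0.0239
δQ/Q = √(0.0398) = 0.200
Q = 0.001221, so δQ = 0.200 × 0.001221 = 0.000244.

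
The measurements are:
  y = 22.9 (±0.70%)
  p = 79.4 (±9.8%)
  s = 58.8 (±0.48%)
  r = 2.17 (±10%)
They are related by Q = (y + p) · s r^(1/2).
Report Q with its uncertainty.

8860 ± 808

Let u = y + p = 102. δu = √(δy² + δp²) = √(0.0257 + 60.5) = 7.78, so δu/u = 0.0761.
Q is then a monomial in u, s, r:
δQ/Q = √((δu/u)² + (1·δs/s)² + (½·δr/r)²) = √(0.00579 + 2.3e-05 + 0.00250) = 0.0912
Q = 8860, so δQ = 0.0912 × 8860 = 808.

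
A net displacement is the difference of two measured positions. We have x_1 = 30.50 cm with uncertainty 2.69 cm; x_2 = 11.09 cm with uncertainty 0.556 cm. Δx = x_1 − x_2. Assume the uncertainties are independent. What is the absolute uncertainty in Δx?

For a sum/difference, combine absolute errors in quadrature:
  (δx_1)² = 7.24;  (δx_2)² = 0.309
δΔx = √(7.55) = 2.75 cm

2.75 cm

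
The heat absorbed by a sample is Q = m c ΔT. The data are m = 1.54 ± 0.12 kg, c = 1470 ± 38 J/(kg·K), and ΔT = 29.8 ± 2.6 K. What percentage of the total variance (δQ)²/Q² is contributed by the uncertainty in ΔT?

53.0%

(δQ/Q)² = (1·δm/m)² + (1·δc/c)² + (1·δΔT/ΔT)²
  m term: (1×0.0779)² = 0.00607
  c term: (1×0.0259)² = 0.000668
  ΔT term: (1×0.0872)² = 0.00761
Total = 0.0144. Share from ΔT = 0.00761/0.0144 = 0.530.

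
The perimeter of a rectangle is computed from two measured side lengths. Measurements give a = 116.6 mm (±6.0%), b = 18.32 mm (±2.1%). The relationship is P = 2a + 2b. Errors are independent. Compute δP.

Each term contributes (cᵢ δxᵢ)² to (δP)²:
  (2·δa)² = 196;  (2·δb)² = 0.592
δP = √(196) = 14.0 mm

14.0 mm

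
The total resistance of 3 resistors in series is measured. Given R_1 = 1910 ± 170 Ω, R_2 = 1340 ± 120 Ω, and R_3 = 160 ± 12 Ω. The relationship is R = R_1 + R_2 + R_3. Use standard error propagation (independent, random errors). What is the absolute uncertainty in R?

For a sum/difference, combine absolute errors in quadrature:
  (δR_1)² = 28900;  (δR_2)² = 14400;  (δR_3)² = 144
δR = √(43400) = 208 Ω

208 Ω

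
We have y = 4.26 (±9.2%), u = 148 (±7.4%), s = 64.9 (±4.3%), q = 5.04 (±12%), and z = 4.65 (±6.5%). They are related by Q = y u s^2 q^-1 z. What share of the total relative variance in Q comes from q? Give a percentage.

36.0%

(δQ/Q)² = (1·δy/y)² + (1·δu/u)² + (2·δs/s)² + (-1·δq/q)² + (1·δz/z)²
  y term: (1×0.0920)² = 0.00846
  u term: (1×0.0740)² = 0.00548
  s term: (2×0.0430)² = 0.00740
  q term: (-1×0.120)² = 0.0144
  z term: (1×0.0650)² = 0.00423
Total = 0.0400. Share from q = 0.0144/0.0400 = 0.360.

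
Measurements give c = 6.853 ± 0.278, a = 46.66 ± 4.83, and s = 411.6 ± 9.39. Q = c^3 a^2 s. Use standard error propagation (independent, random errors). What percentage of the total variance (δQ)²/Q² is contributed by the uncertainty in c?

(δQ/Q)² = (3·δc/c)² + (2·δa/a)² + (1·δs/s)²
  c term: (3×0.0406)² = 0.0148
  a term: (2×0.104)² = 0.0429
  s term: (1×0.0228)² = 0.000520
Total = 0.0582. Share from c = 0.0148/0.0582 = 0.255.

25.5%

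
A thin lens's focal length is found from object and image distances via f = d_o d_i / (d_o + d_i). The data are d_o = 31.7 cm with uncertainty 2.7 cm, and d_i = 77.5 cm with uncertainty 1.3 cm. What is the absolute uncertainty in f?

1.36 cm

∂f/∂d_o = (d_i/(d_o+d_i))² = 0.504;  ∂f/∂d_i = (d_o/(d_o+d_i))² = 0.0843
δf = √((∂f/∂d_o · δd_o)² + (∂f/∂d_i · δd_i)²) = √(1.85 + 0.0120) = 1.36 cm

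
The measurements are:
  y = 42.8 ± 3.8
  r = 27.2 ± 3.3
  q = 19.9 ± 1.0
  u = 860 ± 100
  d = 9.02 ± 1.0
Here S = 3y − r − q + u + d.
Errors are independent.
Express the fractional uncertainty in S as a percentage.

S is a linear combination, so absolute uncertainties add in quadrature:
  (3·δy)² = 130;  (δr)² = 10.9;  (δq)² = 1.00;  (δu)² = 10000;  (δd)² = 1.00
δS = √(10100) = 101
S = 950, so δS/S = 101/950 = 0.106.

10.6%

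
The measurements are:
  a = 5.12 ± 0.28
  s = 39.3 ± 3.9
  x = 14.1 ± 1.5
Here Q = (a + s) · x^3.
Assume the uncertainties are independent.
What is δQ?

Let u = a + s = 44.4. δu = √(δa² + δs²) = √(0.0784 + 15.2) = 3.91, so δu/u = 0.0880.
Q is then a monomial in u, x:
δQ/Q = √((δu/u)² + (3·δx/x)²) = √(0.00775 + 0.102) = 0.331
Q = 1.25e+05, so δQ = 0.331 × 1.25e+05 = 41200.

41200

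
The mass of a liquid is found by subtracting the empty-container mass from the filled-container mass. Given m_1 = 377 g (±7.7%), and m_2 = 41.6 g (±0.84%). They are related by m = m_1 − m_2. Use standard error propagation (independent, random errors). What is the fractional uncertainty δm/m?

Absolute uncertainties add in quadrature for a linear combination:
  (δm_1)² = 843;  (δm_2)² = 0.122
δm = √(843) = 29.0 g
m = 335 g, so δm/m = 29.0/335 = 0.0866.

0.0866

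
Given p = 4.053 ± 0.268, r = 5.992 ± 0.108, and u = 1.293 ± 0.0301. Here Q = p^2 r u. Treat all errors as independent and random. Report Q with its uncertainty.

Q is a product of powers, so relative uncertainties combine in quadrature:
  (2·δp/p)² = (2×0.0661)² = 0.0175;  (1·δr/r)² = (1×0.0180)² = 0.000325;  (1·δu/u)² = (1×0.0233)² = 0.000542
δQ/Q = √(0.0184) = 0.135
Q = 127.3, so δQ = 0.135 × 127.3 = 17.2.

127.3 ± 17.2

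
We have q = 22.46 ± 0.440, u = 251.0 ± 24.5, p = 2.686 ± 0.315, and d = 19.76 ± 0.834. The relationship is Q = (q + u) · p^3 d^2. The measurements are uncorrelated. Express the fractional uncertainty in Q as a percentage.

Let w = q + u = 273.5. δw = √(δq² + δu²) = √(0.194 + 600) = 24.5, so δw/w = 0.0896.
Q is then a monomial in w, p, d:
δQ/Q = √((δw/w)² + (3·δp/p)² + (2·δd/d)²) = √(0.00803 + 0.124 + 0.00713) = 0.373

37.3%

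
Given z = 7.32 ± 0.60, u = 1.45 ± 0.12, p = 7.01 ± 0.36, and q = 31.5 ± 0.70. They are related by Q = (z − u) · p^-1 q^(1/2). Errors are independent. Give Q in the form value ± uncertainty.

Let w = z − u = 5.87. δw = √(δz² + δu²) = √(0.360 + 0.0144) = 0.612, so δw/w = 0.104.
Q is then a monomial in w, p, q:
δQ/Q = √((δw/w)² + (-1·δp/p)² + (½·δq/q)²) = √(0.0109 + 0.00264 + 0.000123) = 0.117
Q = 4.70, so δQ = 0.117 × 4.70 = 0.549.

4.70 ± 0.549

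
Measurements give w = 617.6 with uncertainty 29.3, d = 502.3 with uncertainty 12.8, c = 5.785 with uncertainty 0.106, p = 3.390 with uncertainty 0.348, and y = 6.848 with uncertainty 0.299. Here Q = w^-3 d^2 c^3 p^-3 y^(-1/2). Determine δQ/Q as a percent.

Since Q is a product/quotient, work with relative uncertainties:
  (-3·δw/w)² = (-3×0.0474)² = 0.0203;  (2·δd/d)² = (2×0.0255)² = 0.00260;  (3·δc/c)² = (3×0.0183)² = 0.00302;  (-3·δp/p)² = (-3×0.103)² = 0.0948;  (−½·δy/y)² = (-0.5×0.0437)² = 0.000477
δQ/Q = √(0.121) = 0.348

34.8%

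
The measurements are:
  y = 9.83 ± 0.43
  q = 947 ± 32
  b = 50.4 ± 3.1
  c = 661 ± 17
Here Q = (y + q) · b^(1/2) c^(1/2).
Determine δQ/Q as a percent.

4.72%

Let u = y + q = 957. δu = √(δy² + δq²) = √(0.185 + 1020) = 32.0, so δu/u = 0.0334.
Q is then a monomial in u, b, c:
δQ/Q = √((δu/u)² + (½·δb/b)² + (½·δc/c)²) = √(0.00112 + 0.000946 + 0.000165) = 0.0472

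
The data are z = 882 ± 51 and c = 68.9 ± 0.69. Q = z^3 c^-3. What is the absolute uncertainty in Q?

369

Since Q is a product/quotient, work with relative uncertainties:
  (3·δz/z)² = (3×0.0578)² = 0.0301;  (-3·δc/c)² = (-3×0.0100)² = 0.000903
δQ/Q = √(0.0310) = 0.176
Q = 2100, so δQ = 0.176 × 2100 = 369.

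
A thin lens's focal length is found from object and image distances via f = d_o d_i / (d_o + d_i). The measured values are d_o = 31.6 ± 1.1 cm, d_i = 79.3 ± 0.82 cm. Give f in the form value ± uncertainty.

∂f/∂d_o = (d_i/(d_o+d_i))² = 0.511;  ∂f/∂d_i = (d_o/(d_o+d_i))² = 0.0812
δf = √((∂f/∂d_o · δd_o)² + (∂f/∂d_i · δd_i)²) = √(0.316 + 0.00443) = 0.566 cm
f = 22.6 cm.

22.6 ± 0.566 cm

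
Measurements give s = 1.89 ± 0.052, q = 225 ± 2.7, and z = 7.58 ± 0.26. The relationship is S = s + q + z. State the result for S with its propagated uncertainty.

234 ± 2.71

For a sum/difference, combine absolute errors in quadrature:
  (δs)² = 0.00270;  (δq)² = 7.29;  (δz)² = 0.0676
δS = √(7.36) = 2.71
S = 234.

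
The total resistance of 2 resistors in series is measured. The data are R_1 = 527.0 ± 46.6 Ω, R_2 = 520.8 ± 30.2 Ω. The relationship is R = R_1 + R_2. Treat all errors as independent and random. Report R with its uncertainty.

R is a linear combination, so absolute uncertainties add in quadrature:
  (δR_1)² = 2170;  (δR_2)² = 912
δR = √(3080) = 55.5 Ω
R = 1048 Ω.

1048 ± 55.5 Ω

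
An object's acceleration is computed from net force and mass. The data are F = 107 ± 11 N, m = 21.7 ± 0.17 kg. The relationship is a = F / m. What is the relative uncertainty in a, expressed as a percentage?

Relative error in a monomial: (δa/a)² = Σ (nᵢ · δxᵢ/xᵢ)².
  (1·δF/F)² = (1×0.103)² = 0.0106;  (-1·δm/m)² = (-1×0.00783)² = 6.14e-05
δa/a = √(0.0106) = 0.103

10.3%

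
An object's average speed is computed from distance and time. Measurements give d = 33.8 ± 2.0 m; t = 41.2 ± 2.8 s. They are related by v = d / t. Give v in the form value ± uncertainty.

0.820 ± 0.0739 m/s

Products/powers → add relative errors in quadrature, weighted by exponent:
  (1·δd/d)² = (1×0.0592)² = 0.00350;  (-1·δt/t)² = (-1×0.0680)² = 0.00462
δv/v = √(0.00812) = 0.0901
v = 0.820 m/s, so δv = 0.0901 × 0.820 = 0.0739 m/s.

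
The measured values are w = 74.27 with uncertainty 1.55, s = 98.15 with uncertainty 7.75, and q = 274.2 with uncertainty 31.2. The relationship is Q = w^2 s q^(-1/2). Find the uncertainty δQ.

3460

Relative error in a monomial: (δQ/Q)² = Σ (nᵢ · δxᵢ/xᵢ)².
  (2·δw/w)² = (2×0.0209)² = 0.00174;  (1·δs/s)² = (1×0.0790)² = 0.00623;  (−½·δq/q)² = (-0.5×0.114)² = 0.00324
δQ/Q = √(0.0112) = 0.106
Q = 32700, so δQ = 0.106 × 32700 = 3460.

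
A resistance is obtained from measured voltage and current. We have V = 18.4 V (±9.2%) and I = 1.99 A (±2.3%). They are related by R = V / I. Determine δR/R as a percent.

9.48%

Each factor contributes (exponent × relative error)² to (δR/R)²:
  (1·δV/V)² = (1×0.0920)² = 0.00846;  (-1·δI/I)² = (-1×0.0230)² = 0.000529
δR/R = √(0.00899) = 0.0948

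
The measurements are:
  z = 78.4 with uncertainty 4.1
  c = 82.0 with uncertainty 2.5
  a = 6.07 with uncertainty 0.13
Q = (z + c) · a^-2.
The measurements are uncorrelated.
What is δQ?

0.228

Let u = z + c = 160. δu = √(δz² + δc²) = √(16.8 + 6.25) = 4.80, so δu/u = 0.0299.
Q is then a monomial in u, a:
δQ/Q = √((δu/u)² + (-2·δa/a)²) = √(0.000896 + 0.00183) = 0.0523
Q = 4.35, so δQ = 0.0523 × 4.35 = 0.228.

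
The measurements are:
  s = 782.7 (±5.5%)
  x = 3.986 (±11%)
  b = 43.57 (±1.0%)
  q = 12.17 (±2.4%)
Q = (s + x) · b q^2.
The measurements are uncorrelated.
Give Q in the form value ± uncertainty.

Let u = s + x = 786.7. δu = √(δs² + δx²) = √(1850 + 0.192) = 43.1, so δu/u = 0.0547.
Q is then a monomial in u, b, q:
δQ/Q = √((δu/u)² + (1·δb/b)² + (2·δq/q)²) = √(0.00299 + 0.000100 + 0.00230) = 0.0735
Q = 5.077e+06, so δQ = 0.0735 × 5.077e+06 = 3.73e+05.

(5.077 ± 0.373) × 10^6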